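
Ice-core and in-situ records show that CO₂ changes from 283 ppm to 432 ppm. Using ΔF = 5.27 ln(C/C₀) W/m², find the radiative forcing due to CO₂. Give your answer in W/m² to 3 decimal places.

CO₂ absorption bands are partially saturated, so forcing scales with the logarithm of the concentration ratio.
CO₂: 5.27 × ln(432/283) = 5.27 × ln(1.52650) = 5.27 × 0.42298 = 2.2291 W/m².

ΔF = 2.229 W/m²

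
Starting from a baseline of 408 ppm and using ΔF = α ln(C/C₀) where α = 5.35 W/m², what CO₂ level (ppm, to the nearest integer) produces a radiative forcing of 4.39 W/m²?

C ≈ 927 ppm

Set 5.35 ln(C/408) = 4.39, so ln(C/408) = 4.39/5.35 = 0.82056.
Then C/408 = e^0.82056 = 2.27177, giving C = 408 × 2.27177 = 926.88 ppm.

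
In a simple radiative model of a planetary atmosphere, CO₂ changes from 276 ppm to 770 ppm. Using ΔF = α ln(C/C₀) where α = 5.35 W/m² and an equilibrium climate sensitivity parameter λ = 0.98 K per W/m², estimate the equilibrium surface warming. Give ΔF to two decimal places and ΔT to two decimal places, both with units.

CO₂: 5.35 × ln(770/276) = 5.35 × ln(2.78986) = 5.35 × 1.02599 = 5.4890 W/m².
ΔT = λ ΔF = 0.98 × 5.49 = 5.3802 K.

ΔF = 5.49 W/m²; ΔT = 5.38 K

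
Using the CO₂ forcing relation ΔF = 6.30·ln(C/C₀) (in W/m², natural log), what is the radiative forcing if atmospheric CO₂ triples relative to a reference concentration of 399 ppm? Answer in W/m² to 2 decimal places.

ΔF = 6.92 W/m²

ΔF = 6.30 × ln(3) = 6.30 × 1.09861 = 6.9212 W/m².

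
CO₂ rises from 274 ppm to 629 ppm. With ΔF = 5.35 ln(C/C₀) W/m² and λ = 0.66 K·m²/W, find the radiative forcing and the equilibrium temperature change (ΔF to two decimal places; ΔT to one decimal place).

CO₂: 5.35 × ln(629/274) = 5.35 × ln(2.29562) = 5.35 × 0.83100 = 4.4459 W/m².
ΔT = λ ΔF = 0.66 × 4.45 = 2.9370 K.

ΔF = 4.45 W/m²; ΔT = 2.9 K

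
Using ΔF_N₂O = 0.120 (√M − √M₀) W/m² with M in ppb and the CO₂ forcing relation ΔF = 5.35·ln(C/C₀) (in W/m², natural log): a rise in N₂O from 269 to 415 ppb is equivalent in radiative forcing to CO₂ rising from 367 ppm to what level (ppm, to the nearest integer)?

N₂O forcing: 0.120 × (√415 − √269) = 0.120 × (20.3715 − 16.4012) = 0.120 × 3.9703 = 0.47644 W/m².
Set 5.35 ln(C/367) = 0.47644: ln(C/367) = 0.47644/5.35 = 0.08905, so C = 367 × e^0.08905 = 367 × 1.09314 = 401.18 ppm.

C ≈ 401 ppm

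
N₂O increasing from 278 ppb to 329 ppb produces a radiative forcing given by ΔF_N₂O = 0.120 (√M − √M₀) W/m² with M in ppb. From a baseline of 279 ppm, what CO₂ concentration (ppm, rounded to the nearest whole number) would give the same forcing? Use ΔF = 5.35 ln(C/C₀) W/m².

C ≈ 288 ppm

N₂O forcing: 0.120 × (√329 − √278) = 0.120 × (18.1384 − 16.6733) = 0.120 × 1.4651 = 0.17581 W/m².
Set 5.35 ln(C/279) = 0.17581: ln(C/279) = 0.17581/5.35 = 0.03286, so C = 279 × e^0.03286 = 279 × 1.03341 = 288.32 ppm.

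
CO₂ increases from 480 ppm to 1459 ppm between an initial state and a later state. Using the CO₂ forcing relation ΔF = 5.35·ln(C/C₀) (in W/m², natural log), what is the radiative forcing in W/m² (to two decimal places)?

CO₂: 5.35 × ln(1459/480) = 5.35 × ln(3.03958) = 5.35 × 1.11172 = 5.9477 W/m².

ΔF = 5.95 W/m²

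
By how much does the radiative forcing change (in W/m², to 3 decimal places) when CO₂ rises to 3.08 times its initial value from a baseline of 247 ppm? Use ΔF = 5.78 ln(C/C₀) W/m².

ΔF = 5.78 × ln(3.08) = 5.78 × 1.12493 = 6.5021 W/m².

ΔF = 6.502 W/m²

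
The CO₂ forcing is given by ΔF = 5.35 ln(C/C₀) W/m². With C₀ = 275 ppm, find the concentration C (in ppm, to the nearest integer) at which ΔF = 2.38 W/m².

C ≈ 429 ppm

Set 5.35 ln(C/275) = 2.38, so ln(C/275) = 2.38/5.35 = 0.44486.
Then C/275 = e^0.44486 = 1.56027, giving C = 275 × 1.56027 = 429.07 ppm.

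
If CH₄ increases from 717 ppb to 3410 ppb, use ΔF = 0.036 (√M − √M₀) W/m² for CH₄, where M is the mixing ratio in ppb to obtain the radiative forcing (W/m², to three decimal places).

ΔF = 1.138 W/m²

CH₄: 0.036 × (√3410 − √717) = 0.036 × (58.3952 − 26.7769) = 0.036 × 31.6183 = 1.1383 W/m².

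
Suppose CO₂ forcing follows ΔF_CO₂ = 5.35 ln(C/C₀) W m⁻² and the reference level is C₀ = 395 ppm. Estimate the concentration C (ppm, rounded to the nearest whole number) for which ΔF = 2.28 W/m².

Set 5.35 ln(C/395) = 2.28, so ln(C/395) = 2.28/5.35 = 0.42617.
Then C/395 = e^0.42617 = 1.53138, giving C = 395 × 1.53138 = 604.90 ppm.

C ≈ 605 ppm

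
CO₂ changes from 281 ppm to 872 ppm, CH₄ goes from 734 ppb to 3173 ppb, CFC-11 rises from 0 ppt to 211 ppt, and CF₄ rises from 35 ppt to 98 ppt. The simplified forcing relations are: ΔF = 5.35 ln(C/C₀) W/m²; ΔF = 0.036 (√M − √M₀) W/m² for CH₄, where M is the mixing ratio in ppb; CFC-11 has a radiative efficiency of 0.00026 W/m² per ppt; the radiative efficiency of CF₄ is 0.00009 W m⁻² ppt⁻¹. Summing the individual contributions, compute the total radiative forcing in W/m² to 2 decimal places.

CO₂: 5.35 × ln(872/281) = 5.35 × ln(3.10320) = 5.35 × 1.13243 = 6.0585 W/m².
CH₄: 0.036 × (√3173 − √734) = 0.036 × (56.3294 − 27.0924) = 0.036 × 29.2370 = 1.0525 W/m².
CFC-11: ΔF = 0.00026 × (211 − 0) = 0.00026 × 211 = 0.0549 W/m².
CF₄: ΔF = 0.00009 × (98 − 35) = 0.00009 × 63 = 0.0057 W/m².
Total ΔF = 6.0585 + 1.0525 + 0.0549 + 0.0057 = 7.1716 W/m².

ΔF = 7.17 W/m²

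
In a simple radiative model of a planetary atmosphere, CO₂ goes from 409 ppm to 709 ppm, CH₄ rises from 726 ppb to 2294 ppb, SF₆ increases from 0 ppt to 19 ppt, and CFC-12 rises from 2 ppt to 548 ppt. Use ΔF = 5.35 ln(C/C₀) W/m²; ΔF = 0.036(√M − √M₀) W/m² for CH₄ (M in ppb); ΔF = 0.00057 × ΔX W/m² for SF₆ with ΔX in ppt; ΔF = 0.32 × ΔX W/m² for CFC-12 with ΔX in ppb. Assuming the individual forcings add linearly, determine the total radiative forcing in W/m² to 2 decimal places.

CO₂: 5.35 × ln(709/409) = 5.35 × ln(1.73350) = 5.35 × 0.55014 = 2.9432 W/m².
CH₄: 0.036 × (√2294 − √726) = 0.036 × (47.8957 − 26.9444) = 0.036 × 20.9513 = 0.7542 W/m².
SF₆: ΔF = 0.00057 × (19 − 0) = 0.00057 × 19 = 0.0108 W/m².
CFC-12: Δ = 548 − 2 = 546 ppt = 0.546 ppb; ΔF = 0.32 × 0.546 = 0.1747 W/m².
Total ΔF = 2.9432 + 0.7542 + 0.0108 + 0.1747 = 3.8829 W/m².

ΔF = 3.88 W/m²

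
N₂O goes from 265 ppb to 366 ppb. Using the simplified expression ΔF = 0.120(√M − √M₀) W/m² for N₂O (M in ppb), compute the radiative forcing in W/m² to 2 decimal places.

ΔF = 0.34 W/m²

N₂O: 0.120 × (√366 − √265) = 0.120 × (19.1311 − 16.2788) = 0.120 × 2.8523 = 0.3423 W/m².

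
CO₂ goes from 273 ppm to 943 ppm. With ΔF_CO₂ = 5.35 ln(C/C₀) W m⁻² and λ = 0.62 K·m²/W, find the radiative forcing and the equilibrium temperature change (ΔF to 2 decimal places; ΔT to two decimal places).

ΔF = 6.63 W/m²; ΔT = 4.11 K

CO₂: 5.35 × ln(943/273) = 5.35 × ln(3.45421) = 5.35 × 1.23959 = 6.6318 W/m².
ΔT = λ ΔF = 0.62 × 6.63 = 4.1106 K.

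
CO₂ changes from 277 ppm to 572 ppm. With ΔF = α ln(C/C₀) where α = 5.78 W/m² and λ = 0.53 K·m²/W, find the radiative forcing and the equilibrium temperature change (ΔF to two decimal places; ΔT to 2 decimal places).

CO₂: 5.78 × ln(572/277) = 5.78 × ln(2.06498) = 5.78 × 0.72512 = 4.1912 W/m².
ΔT = λ ΔF = 0.53 × 4.19 = 2.2207 K.

ΔF = 4.19 W/m²; ΔT = 2.22 K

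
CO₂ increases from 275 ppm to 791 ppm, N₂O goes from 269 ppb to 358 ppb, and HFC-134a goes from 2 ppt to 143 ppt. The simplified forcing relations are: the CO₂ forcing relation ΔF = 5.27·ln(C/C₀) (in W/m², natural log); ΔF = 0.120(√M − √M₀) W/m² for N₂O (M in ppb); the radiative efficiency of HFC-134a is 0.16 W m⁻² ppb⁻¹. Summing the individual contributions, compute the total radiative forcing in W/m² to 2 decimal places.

ΔF = 5.89 W/m²

CO₂: 5.27 × ln(791/275) = 5.27 × ln(2.87636) = 5.27 × 1.05653 = 5.5679 W/m².
N₂O: 0.120 × (√358 − √269) = 0.120 × (18.9209 − 16.4012) = 0.120 × 2.5197 = 0.3024 W/m².
HFC-134a: Δ = 143 − 2 = 141 ppt = 0.141 ppb; ΔF = 0.16 × 0.141 = 0.0226 W/m².
Total ΔF = 5.5679 + 0.3024 + 0.0226 = 5.8929 W/m².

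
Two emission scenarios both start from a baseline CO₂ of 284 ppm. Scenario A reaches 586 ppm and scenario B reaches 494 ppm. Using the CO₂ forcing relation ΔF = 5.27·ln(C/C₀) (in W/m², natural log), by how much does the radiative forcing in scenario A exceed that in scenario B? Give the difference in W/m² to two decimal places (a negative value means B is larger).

ΔF_A = 5.27 ln(586/284) = 5.27 × 0.72435 = 3.8173 W/m².
ΔF_B = 5.27 ln(494/284) = 5.27 × 0.55356 = 2.9173 W/m².
Difference: 3.8173 − 2.9173 = 0.9000 W/m².
(Equivalently, ΔF_A − ΔF_B = 5.27 ln(586/494) = 5.27 × 0.17078 = 0.9000 W/m².)

ΔF_A − ΔF_B = 0.90 W/m²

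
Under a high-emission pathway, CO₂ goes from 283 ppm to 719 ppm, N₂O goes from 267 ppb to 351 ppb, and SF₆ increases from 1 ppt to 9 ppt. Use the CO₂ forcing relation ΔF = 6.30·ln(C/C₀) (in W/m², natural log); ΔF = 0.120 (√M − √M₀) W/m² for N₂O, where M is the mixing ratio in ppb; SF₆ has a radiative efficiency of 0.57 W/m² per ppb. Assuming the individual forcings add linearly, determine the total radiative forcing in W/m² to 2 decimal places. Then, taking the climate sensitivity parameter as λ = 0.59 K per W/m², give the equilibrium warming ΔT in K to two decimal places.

ΔF = 6.17 W/m²; ΔT = 3.64 K

CO₂: 6.30 × ln(719/283) = 6.30 × ln(2.54064) = 6.30 × 0.93242 = 5.8742 W/m².
N₂O: 0.120 × (√351 − √267) = 0.120 × (18.7350 − 16.3401) = 0.120 × 2.3949 = 0.2874 W/m².
SF₆: Δ = 9 − 1 = 8 ppt = 0.008 ppb; ΔF = 0.57 × 0.008 = 0.0046 W/m².
Total ΔF = 5.8742 + 0.2874 + 0.0046 = 6.1662 W/m².
ΔT = λ ΔF = 0.59 × 6.17 = 3.6403 K.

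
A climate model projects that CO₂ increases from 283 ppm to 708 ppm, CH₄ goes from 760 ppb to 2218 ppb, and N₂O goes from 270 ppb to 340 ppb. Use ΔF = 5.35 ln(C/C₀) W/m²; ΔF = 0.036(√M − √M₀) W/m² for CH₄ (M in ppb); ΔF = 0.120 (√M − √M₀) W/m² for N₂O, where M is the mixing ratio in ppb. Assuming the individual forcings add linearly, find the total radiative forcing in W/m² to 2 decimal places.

CO₂: 5.35 × ln(708/283) = 5.35 × ln(2.50177) = 5.35 × 0.91700 = 4.9060 W/m².
CH₄: 0.036 × (√2218 − √760) = 0.036 × (47.0956 − 27.5681) = 0.036 × 19.5275 = 0.7030 W/m².
N₂O: 0.120 × (√340 − √270) = 0.120 × (18.4391 − 16.4317) = 0.120 × 2.0074 = 0.2409 W/m².
Total ΔF = 4.9060 + 0.7030 + 0.2409 = 5.8499 W/m².

ΔF = 5.85 W/m²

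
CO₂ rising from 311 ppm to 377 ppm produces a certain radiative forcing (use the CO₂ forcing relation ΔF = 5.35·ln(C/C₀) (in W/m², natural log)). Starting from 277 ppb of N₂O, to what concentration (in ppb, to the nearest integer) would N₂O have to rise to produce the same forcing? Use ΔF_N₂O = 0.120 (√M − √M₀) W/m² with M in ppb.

M ≈ 636 ppb

CO₂ forcing: 5.35 × ln(377/311) = 5.35 × 0.192452 = 1.02962 W/m².
Set 0.120(√M − √277) = 1.02962: √M = 1.02962/0.120 + √277 = 8.5802 + 16.6433 = 25.2235.
M = (25.2235)² = 636.22 ppb.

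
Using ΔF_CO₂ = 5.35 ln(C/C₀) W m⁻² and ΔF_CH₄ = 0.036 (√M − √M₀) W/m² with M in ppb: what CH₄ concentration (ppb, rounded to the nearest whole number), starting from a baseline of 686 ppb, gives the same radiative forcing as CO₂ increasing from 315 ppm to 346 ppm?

M ≈ 1611 ppb

CO₂ forcing: 5.35 × ln(346/315) = 5.35 × 0.093866 = 0.50218 W/m².
Set 0.036(√M − √686) = 0.50218: √M = 0.50218/0.036 + √686 = 13.9494 + 26.1916 = 40.1410.
M = (40.1410)² = 1611.30 ppb.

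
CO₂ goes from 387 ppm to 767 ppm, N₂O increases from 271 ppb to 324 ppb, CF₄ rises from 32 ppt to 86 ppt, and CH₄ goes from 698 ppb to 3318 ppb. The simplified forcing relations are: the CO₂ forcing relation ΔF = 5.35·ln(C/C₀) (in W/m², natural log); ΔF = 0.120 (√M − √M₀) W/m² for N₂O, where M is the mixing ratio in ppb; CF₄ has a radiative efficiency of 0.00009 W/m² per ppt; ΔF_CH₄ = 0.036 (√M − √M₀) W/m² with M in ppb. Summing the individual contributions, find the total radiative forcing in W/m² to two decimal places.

CO₂: 5.35 × ln(767/387) = 5.35 × ln(1.98191) = 5.35 × 0.68406 = 3.6597 W/m².
N₂O: 0.120 × (√324 − √271) = 0.120 × (18.0000 − 16.4621) = 0.120 × 1.5379 = 0.1845 W/m².
CF₄: ΔF = 0.00009 × (86 − 32) = 0.00009 × 54 = 0.0049 W/m².
CH₄: 0.036 × (√3318 − √698) = 0.036 × (57.6021 − 26.4197) = 0.036 × 31.1824 = 1.1226 W/m².
Total ΔF = 3.6597 + 0.1845 + 0.0049 + 1.1226 = 4.9717 W/m².

ΔF = 4.97 W/m²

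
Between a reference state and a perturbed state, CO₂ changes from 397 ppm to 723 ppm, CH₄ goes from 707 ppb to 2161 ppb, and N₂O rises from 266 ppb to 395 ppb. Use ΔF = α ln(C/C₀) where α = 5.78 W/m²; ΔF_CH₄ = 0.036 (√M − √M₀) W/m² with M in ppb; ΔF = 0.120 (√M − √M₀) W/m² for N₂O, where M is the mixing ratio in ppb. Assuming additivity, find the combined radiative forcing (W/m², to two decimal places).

CO₂: 5.78 × ln(723/397) = 5.78 × ln(1.82116) = 5.78 × 0.59947 = 3.4649 W/m².
CH₄: 0.036 × (√2161 − √707) = 0.036 × (46.4866 − 26.5895) = 0.036 × 19.8971 = 0.7163 W/m².
N₂O: 0.120 × (√395 − √266) = 0.120 × (19.8746 − 16.3095) = 0.120 × 3.5651 = 0.4278 W/m².
Total ΔF = 3.4649 + 0.7163 + 0.4278 = 4.6090 W/m².

ΔF = 4.61 W/m²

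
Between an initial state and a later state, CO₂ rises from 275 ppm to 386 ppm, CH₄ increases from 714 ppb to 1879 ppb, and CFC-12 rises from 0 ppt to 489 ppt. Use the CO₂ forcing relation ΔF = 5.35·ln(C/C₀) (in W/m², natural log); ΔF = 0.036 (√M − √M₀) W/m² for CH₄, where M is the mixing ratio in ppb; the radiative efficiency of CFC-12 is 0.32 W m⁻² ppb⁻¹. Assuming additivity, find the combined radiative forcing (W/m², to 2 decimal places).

ΔF = 2.57 W/m²

CO₂: 5.35 × ln(386/275) = 5.35 × ln(1.40364) = 5.35 × 0.33907 = 1.8140 W/m².
CH₄: 0.036 × (√1879 − √714) = 0.036 × (43.3474 − 26.7208) = 0.036 × 16.6266 = 0.5986 W/m².
CFC-12: Δ = 489 − 0 = 489 ppt = 0.489 ppb; ΔF = 0.32 × 0.489 = 0.1565 W/m².
Total ΔF = 1.8140 + 0.5986 + 0.1565 = 2.5691 W/m².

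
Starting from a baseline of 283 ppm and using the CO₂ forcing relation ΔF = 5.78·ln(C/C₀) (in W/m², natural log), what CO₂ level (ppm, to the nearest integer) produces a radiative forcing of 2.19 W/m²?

C ≈ 413 ppm

Set 5.78 ln(C/283) = 2.19, so ln(C/283) = 2.19/5.78 = 0.37889.
Then C/283 = e^0.37889 = 1.46066, giving C = 283 × 1.46066 = 413.37 ppm.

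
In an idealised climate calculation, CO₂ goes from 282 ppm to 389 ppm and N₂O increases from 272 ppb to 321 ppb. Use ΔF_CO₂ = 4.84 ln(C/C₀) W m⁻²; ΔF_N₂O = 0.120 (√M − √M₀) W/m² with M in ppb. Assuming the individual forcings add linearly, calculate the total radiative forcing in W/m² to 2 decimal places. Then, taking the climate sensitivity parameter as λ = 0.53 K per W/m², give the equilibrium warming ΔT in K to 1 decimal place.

ΔF = 1.73 W/m²; ΔT = 0.9 K

CO₂: 4.84 × ln(389/282) = 4.84 × ln(1.37943) = 4.84 × 0.32167 = 1.5569 W/m².
N₂O: 0.120 × (√321 − √272) = 0.120 × (17.9165 − 16.4924) = 0.120 × 1.4241 = 0.1709 W/m².
Total ΔF = 1.5569 + 0.1709 = 1.7278 W/m².
ΔT = λ ΔF = 0.53 × 1.73 = 0.9169 K.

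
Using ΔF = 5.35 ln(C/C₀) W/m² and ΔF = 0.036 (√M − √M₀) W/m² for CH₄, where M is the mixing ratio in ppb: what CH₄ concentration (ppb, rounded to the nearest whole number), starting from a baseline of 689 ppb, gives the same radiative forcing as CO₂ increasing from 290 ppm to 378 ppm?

M ≈ 4308 ppb

CO₂ forcing: 5.35 × ln(378/290) = 5.35 × 0.265013 = 1.41782 W/m².
Set 0.036(√M − √689) = 1.41782: √M = 1.41782/0.036 + √689 = 39.3839 + 26.2488 = 65.6327.
M = (65.6327)² = 4307.65 ppb.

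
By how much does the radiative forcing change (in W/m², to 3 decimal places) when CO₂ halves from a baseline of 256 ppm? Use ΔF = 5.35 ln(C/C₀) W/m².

ΔF = -3.708 W/m²

Because the forcing depends only on the ratio C/C₀, the initial concentration does not enter.
ΔF = 5.35 × ln(0.5) = 5.35 × -0.69315 = -3.7084 W/m².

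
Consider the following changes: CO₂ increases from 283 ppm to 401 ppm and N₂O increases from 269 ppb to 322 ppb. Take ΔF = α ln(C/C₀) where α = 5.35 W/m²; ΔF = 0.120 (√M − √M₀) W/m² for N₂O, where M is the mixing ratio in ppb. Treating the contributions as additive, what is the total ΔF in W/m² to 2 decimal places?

ΔF = 2.05 W/m²

CO₂: 5.35 × ln(401/283) = 5.35 × ln(1.41696) = 5.35 × 0.34851 = 1.8645 W/m².
N₂O: 0.120 × (√322 − √269) = 0.120 × (17.9444 − 16.4012) = 0.120 × 1.5432 = 0.1852 W/m².
Total ΔF = 1.8645 + 0.1852 = 2.0497 W/m².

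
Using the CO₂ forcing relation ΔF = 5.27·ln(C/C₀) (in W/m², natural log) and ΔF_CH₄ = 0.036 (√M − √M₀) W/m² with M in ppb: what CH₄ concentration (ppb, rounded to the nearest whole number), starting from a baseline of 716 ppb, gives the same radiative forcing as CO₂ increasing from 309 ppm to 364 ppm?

M ≈ 2574 ppb

CO₂ forcing: 5.27 × ln(364/309) = 5.27 × 0.163813 = 0.86329 W/m².
Set 0.036(√M − √716) = 0.86329: √M = 0.86329/0.036 + √716 = 23.9803 + 26.7582 = 50.7385.
M = (50.7385)² = 2574.40 ppb.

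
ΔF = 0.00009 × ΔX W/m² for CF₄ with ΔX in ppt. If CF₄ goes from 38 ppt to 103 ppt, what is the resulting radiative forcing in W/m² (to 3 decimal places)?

ΔF = 0.006 W/m²

CF₄: ΔF = 0.00009 × (103 − 38) = 0.00009 × 65 = 0.0059 W/m².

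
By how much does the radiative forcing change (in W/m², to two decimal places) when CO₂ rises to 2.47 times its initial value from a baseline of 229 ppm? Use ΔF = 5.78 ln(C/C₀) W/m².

ΔF = 5.23 W/m²

ΔF = 5.78 × ln(2.47) = 5.78 × 0.90422 = 5.2264 W/m².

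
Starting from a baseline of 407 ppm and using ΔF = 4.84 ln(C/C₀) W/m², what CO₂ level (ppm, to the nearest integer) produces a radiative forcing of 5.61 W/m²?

Set 4.84 ln(C/407) = 5.61, so ln(C/407) = 5.61/4.84 = 1.15909.
Then C/407 = e^1.15909 = 3.18703, giving C = 407 × 3.18703 = 1297.12 ppm.

C ≈ 1297 ppm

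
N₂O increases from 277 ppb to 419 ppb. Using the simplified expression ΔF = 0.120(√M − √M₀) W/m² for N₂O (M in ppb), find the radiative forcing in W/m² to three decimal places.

N₂O: 0.120 × (√419 − √277) = 0.120 × (20.4695 − 16.6433) = 0.120 × 3.8262 = 0.4591 W/m².

ΔF = 0.459 W/m²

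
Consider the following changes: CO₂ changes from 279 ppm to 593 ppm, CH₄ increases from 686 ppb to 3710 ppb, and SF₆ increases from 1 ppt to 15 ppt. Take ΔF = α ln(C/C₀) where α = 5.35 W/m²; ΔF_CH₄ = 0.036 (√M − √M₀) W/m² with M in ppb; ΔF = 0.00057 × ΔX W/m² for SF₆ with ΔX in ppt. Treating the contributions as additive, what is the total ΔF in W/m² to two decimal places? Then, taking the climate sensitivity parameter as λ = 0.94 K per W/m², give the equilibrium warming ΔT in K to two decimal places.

ΔF = 5.29 W/m²; ΔT = 4.97 K

CO₂: 5.35 × ln(593/279) = 5.35 × ln(2.12545) = 5.35 × 0.75398 = 4.0338 W/m².
CH₄: 0.036 × (√3710 − √686) = 0.036 × (60.9098 − 26.1916) = 0.036 × 34.7182 = 1.2499 W/m².
SF₆: ΔF = 0.00057 × (15 − 1) = 0.00057 × 14 = 0.0080 W/m².
Total ΔF = 4.0338 + 1.2499 + 0.0080 = 5.2917 W/m².
ΔT = λ ΔF = 0.94 × 5.29 = 4.9726 K.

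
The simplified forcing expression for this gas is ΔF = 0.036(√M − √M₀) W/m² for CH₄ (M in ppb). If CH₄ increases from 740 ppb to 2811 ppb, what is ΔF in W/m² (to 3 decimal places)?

CH₄: 0.036 × (√2811 − √740) = 0.036 × (53.0189 − 27.2029) = 0.036 × 25.8160 = 0.9294 W/m².

ΔF = 0.929 W/m²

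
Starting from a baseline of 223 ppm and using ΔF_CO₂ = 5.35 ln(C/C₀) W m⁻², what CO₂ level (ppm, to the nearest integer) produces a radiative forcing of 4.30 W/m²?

Set 5.35 ln(C/223) = 4.30, so ln(C/223) = 4.30/5.35 = 0.80374.
Then C/223 = e^0.80374 = 2.23388, giving C = 223 × 2.23388 = 498.16 ppm.

C ≈ 498 ppm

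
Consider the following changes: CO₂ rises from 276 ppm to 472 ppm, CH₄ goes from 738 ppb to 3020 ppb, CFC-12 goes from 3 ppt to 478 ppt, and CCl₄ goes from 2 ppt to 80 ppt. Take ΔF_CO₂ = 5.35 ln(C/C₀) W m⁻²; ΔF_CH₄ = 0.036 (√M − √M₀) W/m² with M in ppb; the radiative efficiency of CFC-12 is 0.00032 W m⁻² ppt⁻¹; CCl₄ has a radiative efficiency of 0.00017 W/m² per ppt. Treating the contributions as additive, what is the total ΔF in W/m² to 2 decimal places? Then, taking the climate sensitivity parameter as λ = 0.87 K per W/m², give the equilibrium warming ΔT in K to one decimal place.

ΔF = 4.04 W/m²; ΔT = 3.5 K

CO₂: 5.35 × ln(472/276) = 5.35 × ln(1.71014) = 5.35 × 0.53658 = 2.8707 W/m².
CH₄: 0.036 × (√3020 − √738) = 0.036 × (54.9545 − 27.1662) = 0.036 × 27.7883 = 1.0004 W/m².
CFC-12: ΔF = 0.00032 × (478 − 3) = 0.00032 × 475 = 0.1520 W/m².
CCl₄: ΔF = 0.00017 × (80 − 2) = 0.00017 × 78 = 0.0133 W/m².
Total ΔF = 2.8707 + 1.0004 + 0.1520 + 0.0133 = 4.0364 W/m².
ΔT = λ ΔF = 0.87 × 4.04 = 3.5148 K.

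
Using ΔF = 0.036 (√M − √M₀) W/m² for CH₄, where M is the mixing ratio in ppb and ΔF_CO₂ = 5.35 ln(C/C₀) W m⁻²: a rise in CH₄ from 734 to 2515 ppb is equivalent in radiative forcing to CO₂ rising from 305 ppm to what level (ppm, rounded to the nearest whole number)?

CH₄ forcing: 0.036 × (√2515 − √734) = 0.036 × (50.1498 − 27.0924) = 0.036 × 23.0574 = 0.83007 W/m².
Set 5.35 ln(C/305) = 0.83007: ln(C/305) = 0.83007/5.35 = 0.15515, so C = 305 × e^0.15515 = 305 × 1.16783 = 356.19 ppm.

C ≈ 356 ppm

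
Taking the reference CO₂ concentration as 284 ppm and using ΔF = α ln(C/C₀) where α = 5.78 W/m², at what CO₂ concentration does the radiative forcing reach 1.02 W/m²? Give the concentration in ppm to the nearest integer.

C ≈ 339 ppm

Set 5.78 ln(C/284) = 1.02, so ln(C/284) = 1.02/5.78 = 0.17647.
Then C/284 = e^0.17647 = 1.19300, giving C = 284 × 1.19300 = 338.81 ppm.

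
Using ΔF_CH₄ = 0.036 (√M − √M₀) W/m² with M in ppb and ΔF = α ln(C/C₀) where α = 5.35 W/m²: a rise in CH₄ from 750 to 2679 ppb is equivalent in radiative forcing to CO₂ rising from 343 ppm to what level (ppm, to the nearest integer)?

C ≈ 404 ppm

CH₄ forcing: 0.036 × (√2679 − √750) = 0.036 × (51.7591 − 27.3861) = 0.036 × 24.3730 = 0.87743 W/m².
Set 5.35 ln(C/343) = 0.87743: ln(C/343) = 0.87743/5.35 = 0.16401, so C = 343 × e^0.16401 = 343 × 1.17823 = 404.13 ppm.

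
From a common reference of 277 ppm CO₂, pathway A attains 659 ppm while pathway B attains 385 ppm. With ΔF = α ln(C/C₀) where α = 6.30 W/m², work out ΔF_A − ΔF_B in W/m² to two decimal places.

ΔF_A − ΔF_B = 3.39 W/m²

ΔF_A = 6.30 ln(659/277) = 6.30 × 0.86671 = 5.4603 W/m².
ΔF_B = 6.30 ln(385/277) = 6.30 × 0.32923 = 2.0741 W/m².
Difference: 5.4603 − 2.0741 = 3.3862 W/m².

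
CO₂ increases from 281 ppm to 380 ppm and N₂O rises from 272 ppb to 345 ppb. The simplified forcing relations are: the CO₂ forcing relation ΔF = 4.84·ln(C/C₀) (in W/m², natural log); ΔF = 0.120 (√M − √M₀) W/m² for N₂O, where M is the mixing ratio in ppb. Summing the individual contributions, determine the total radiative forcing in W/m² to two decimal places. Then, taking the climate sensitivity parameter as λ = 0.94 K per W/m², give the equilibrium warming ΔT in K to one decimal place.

CO₂: 4.84 × ln(380/281) = 4.84 × ln(1.35231) = 4.84 × 0.30181 = 1.4608 W/m².
N₂O: 0.120 × (√345 − √272) = 0.120 × (18.5742 − 16.4924) = 0.120 × 2.0818 = 0.2498 W/m².
Total ΔF = 1.4608 + 0.2498 = 1.7106 W/m².
ΔT = λ ΔF = 0.94 × 1.71 = 1.6074 K.

ΔF = 1.71 W/m²; ΔT = 1.6 K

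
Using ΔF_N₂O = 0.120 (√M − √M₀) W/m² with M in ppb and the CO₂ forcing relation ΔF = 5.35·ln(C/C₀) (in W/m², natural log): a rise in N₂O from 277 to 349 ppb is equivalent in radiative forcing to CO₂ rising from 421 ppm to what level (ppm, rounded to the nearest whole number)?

C ≈ 441 ppm

N₂O forcing: 0.120 × (√349 − √277) = 0.120 × (18.6815 − 16.6433) = 0.120 × 2.0382 = 0.24458 W/m².
Set 5.35 ln(C/421) = 0.24458: ln(C/421) = 0.24458/5.35 = 0.04572, so C = 421 × e^0.04572 = 421 × 1.04678 = 440.69 ppm.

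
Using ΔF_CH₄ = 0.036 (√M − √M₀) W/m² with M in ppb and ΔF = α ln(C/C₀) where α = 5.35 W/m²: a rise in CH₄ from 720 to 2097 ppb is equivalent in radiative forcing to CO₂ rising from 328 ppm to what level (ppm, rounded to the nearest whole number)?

CH₄ forcing: 0.036 × (√2097 − √720) = 0.036 × (45.7930 − 26.8328) = 0.036 × 18.9602 = 0.68257 W/m².
Set 5.35 ln(C/328) = 0.68257: ln(C/328) = 0.68257/5.35 = 0.12758, so C = 328 × e^0.12758 = 328 × 1.13608 = 372.63 ppm.

C ≈ 373 ppm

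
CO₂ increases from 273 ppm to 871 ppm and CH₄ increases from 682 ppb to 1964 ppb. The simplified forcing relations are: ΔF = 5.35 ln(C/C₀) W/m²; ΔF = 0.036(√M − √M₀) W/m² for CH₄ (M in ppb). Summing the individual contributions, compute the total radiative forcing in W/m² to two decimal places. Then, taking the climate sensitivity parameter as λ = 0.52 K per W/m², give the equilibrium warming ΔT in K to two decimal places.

CO₂: 5.35 × ln(871/273) = 5.35 × ln(3.19048) = 5.35 × 1.16017 = 6.2069 W/m².
CH₄: 0.036 × (√1964 − √682) = 0.036 × (44.3170 − 26.1151) = 0.036 × 18.2019 = 0.6553 W/m².
Total ΔF = 6.2069 + 0.6553 = 6.8622 W/m².
ΔT = λ ΔF = 0.52 × 6.86 = 3.5672 K.

ΔF = 6.86 W/m²; ΔT = 3.57 K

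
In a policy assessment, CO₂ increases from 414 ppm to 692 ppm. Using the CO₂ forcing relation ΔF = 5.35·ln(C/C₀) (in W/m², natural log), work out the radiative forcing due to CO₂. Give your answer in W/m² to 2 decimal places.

CO₂ absorption bands are partially saturated, so forcing scales with the logarithm of the concentration ratio.
CO₂: 5.35 × ln(692/414) = 5.35 × ln(1.67150) = 5.35 × 0.51372 = 2.7484 W/m².

ΔF = 2.75 W/m²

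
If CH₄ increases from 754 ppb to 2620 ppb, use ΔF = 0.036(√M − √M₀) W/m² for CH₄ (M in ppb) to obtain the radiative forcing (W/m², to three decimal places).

ΔF = 0.854 W/m²

CH₄: 0.036 × (√2620 − √754) = 0.036 × (51.1859 − 27.4591) = 0.036 × 23.7268 = 0.8542 W/m².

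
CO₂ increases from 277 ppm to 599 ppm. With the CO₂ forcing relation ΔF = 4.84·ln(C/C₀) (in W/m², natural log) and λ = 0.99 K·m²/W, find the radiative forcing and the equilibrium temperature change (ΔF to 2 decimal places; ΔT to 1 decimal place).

CO₂: 4.84 × ln(599/277) = 4.84 × ln(2.16245) = 4.84 × 0.77124 = 3.7328 W/m².
ΔT = λ ΔF = 0.99 × 3.73 = 3.6927 K.

ΔF = 3.73 W/m²; ΔT = 3.7 K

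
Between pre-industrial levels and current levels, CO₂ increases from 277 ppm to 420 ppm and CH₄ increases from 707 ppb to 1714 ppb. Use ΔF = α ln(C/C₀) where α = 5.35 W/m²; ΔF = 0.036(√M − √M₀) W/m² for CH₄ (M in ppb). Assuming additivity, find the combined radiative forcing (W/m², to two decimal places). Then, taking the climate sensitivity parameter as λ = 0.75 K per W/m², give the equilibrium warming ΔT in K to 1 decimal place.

ΔF = 2.76 W/m²; ΔT = 2.1 K

CO₂: 5.35 × ln(420/277) = 5.35 × ln(1.51625) = 5.35 × 0.41624 = 2.2269 W/m².
CH₄: 0.036 × (√1714 − √707) = 0.036 × (41.4005 − 26.5895) = 0.036 × 14.8110 = 0.5332 W/m².
Total ΔF = 2.2269 + 0.5332 = 2.7601 W/m².
ΔT = λ ΔF = 0.75 × 2.76 = 2.0700 K.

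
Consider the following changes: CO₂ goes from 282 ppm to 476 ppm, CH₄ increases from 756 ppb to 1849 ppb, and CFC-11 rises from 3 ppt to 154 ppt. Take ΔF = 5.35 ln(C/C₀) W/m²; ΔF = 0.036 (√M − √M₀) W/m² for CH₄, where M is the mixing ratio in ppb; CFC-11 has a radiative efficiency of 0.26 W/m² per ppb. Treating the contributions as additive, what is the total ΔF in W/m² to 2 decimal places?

CO₂: 5.35 × ln(476/282) = 5.35 × ln(1.68794) = 5.35 × 0.52351 = 2.8008 W/m².
CH₄: 0.036 × (√1849 − √756) = 0.036 × (43.0000 − 27.4955) = 0.036 × 15.5045 = 0.5582 W/m².
CFC-11: Δ = 154 − 3 = 151 ppt = 0.151 ppb; ΔF = 0.26 × 0.151 = 0.0393 W/m².
Total ΔF = 2.8008 + 0.5582 + 0.0393 = 3.3983 W/m².

ΔF = 3.40 W/m²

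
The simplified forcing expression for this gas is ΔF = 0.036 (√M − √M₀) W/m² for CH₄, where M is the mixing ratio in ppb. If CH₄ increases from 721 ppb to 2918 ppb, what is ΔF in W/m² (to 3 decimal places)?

ΔF = 0.978 W/m²

CH₄: 0.036 × (√2918 − √721) = 0.036 × (54.0185 − 26.8514) = 0.036 × 27.1671 = 0.9780 W/m².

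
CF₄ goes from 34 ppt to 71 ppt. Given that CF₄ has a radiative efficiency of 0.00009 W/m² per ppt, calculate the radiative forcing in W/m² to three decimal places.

ΔF = 0.003 W/m²

CF₄: ΔF = 0.00009 × (71 − 34) = 0.00009 × 37 = 0.0033 W/m².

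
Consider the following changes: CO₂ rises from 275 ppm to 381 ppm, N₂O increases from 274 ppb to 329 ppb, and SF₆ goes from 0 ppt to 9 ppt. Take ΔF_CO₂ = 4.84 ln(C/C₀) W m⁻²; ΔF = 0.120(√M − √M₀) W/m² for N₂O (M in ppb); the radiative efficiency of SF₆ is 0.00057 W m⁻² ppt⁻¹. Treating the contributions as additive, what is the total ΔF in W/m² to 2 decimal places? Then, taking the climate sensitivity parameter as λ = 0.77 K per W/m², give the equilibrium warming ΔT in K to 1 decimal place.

CO₂: 4.84 × ln(381/275) = 4.84 × ln(1.38545) = 4.84 × 0.32602 = 1.5779 W/m².
N₂O: 0.120 × (√329 − √274) = 0.120 × (18.1384 − 16.5529) = 0.120 × 1.5855 = 0.1903 W/m².
SF₆: ΔF = 0.00057 × (9 − 0) = 0.00057 × 9 = 0.0051 W/m².
Total ΔF = 1.5779 + 0.1903 + 0.0051 = 1.7733 W/m².
ΔT = λ ΔF = 0.77 × 1.77 = 1.3629 K.

ΔF = 1.77 W/m²; ΔT = 1.4 K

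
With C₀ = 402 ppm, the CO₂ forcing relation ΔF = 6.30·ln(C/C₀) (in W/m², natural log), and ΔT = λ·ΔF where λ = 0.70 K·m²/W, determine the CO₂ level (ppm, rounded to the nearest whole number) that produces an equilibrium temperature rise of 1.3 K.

Required forcing: ΔF = ΔT/λ = 1.3/0.70 = 1.8571 W/m².
Then ln(C/402) = ΔF/6.30 = 1.8571/6.30 = 0.29478.
So C = 402 × e^0.29478 = 402 × 1.34283 = 539.82 ppm.

C ≈ 540 ppm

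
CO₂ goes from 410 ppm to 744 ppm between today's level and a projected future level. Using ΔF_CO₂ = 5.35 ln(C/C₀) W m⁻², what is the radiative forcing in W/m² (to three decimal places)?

CO₂ absorption bands are partially saturated, so forcing scales with the logarithm of the concentration ratio.
CO₂: 5.35 × ln(744/410) = 5.35 × ln(1.81463) = 5.35 × 0.59588 = 3.1880 W/m².

ΔF = 3.188 W/m²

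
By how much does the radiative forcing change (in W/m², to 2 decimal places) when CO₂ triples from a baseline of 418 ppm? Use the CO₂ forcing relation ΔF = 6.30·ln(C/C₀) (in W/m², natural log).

ΔF = 6.92 W/m²

Because the forcing depends only on the ratio C/C₀, the initial concentration does not enter.
ΔF = 6.30 × ln(3) = 6.30 × 1.09861 = 6.9212 W/m².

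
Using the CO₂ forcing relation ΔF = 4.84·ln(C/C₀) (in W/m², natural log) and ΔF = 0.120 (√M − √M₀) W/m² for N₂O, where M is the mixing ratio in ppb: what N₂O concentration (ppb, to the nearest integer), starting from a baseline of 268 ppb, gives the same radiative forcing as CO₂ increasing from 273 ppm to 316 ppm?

CO₂ forcing: 4.84 × ln(316/273) = 4.84 × 0.146270 = 0.70795 W/m².
Set 0.120(√M − √268) = 0.70795: √M = 0.70795/0.120 + √268 = 5.8996 + 16.3707 = 22.2703.
M = (22.2703)² = 495.97 ppb.

M ≈ 496 ppb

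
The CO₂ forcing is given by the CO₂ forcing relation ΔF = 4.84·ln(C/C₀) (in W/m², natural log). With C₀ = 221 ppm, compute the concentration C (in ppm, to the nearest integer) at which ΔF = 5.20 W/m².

Set 4.84 ln(C/221) = 5.20, so ln(C/221) = 5.20/4.84 = 1.07438.
Then C/221 = e^1.07438 = 2.92818, giving C = 221 × 2.92818 = 647.13 ppm.

C ≈ 647 ppm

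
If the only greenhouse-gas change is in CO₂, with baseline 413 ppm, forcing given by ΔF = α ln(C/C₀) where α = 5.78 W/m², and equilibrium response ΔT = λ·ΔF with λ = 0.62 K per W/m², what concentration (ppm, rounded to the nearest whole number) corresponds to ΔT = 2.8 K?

Required forcing: ΔF = ΔT/λ = 2.8/0.62 = 4.5161 W/m².
Then ln(C/413) = ΔF/5.78 = 4.5161/5.78 = 0.78133.
So C = 413 × e^0.78133 = 413 × 2.18438 = 902.15 ppm.

C ≈ 902 ppm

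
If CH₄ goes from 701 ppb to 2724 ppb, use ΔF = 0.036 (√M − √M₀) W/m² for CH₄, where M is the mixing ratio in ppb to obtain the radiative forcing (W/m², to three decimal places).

ΔF = 0.926 W/m²

CH₄: 0.036 × (√2724 − √701) = 0.036 × (52.1920 − 26.4764) = 0.036 × 25.7156 = 0.9258 W/m².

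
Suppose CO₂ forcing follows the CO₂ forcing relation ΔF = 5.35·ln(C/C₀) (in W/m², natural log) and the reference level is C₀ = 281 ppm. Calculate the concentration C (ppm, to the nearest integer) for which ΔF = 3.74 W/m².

Set 5.35 ln(C/281) = 3.74, so ln(C/281) = 3.74/5.35 = 0.69907.
Then C/281 = e^0.69907 = 2.01188, giving C = 281 × 2.01188 = 565.34 ppm.

C ≈ 565 ppm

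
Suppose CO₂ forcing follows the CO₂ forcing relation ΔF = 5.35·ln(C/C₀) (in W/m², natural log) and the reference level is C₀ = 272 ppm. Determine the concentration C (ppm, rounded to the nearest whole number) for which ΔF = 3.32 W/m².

Set 5.35 ln(C/272) = 3.32, so ln(C/272) = 3.32/5.35 = 0.62056.
Then C/272 = e^0.62056 = 1.85997, giving C = 272 × 1.85997 = 505.91 ppm.

C ≈ 506 ppm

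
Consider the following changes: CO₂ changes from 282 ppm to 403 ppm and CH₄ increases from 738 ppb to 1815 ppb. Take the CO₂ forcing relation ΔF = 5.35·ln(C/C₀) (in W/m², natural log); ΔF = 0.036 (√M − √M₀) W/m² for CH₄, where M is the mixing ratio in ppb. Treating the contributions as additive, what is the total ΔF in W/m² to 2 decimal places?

CO₂: 5.35 × ln(403/282) = 5.35 × ln(1.42908) = 5.35 × 0.35703 = 1.9101 W/m².
CH₄: 0.036 × (√1815 − √738) = 0.036 × (42.6028 − 27.1662) = 0.036 × 15.4366 = 0.5557 W/m².
Total ΔF = 1.9101 + 0.5557 = 2.4658 W/m².

ΔF = 2.47 W/m²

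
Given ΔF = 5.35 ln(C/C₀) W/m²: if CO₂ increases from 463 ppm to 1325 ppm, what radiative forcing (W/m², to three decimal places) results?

CO₂ absorption bands are partially saturated, so forcing scales with the logarithm of the concentration ratio.
CO₂: 5.35 × ln(1325/463) = 5.35 × ln(2.86177) = 5.35 × 1.05144 = 5.6252 W/m².

ΔF = 5.625 W/m²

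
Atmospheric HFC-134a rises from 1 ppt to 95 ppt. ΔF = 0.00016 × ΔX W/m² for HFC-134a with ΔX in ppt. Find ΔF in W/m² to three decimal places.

HFC-134a: ΔF = 0.00016 × (95 − 1) = 0.00016 × 94 = 0.0150 W/m².

ΔF = 0.015 W/m²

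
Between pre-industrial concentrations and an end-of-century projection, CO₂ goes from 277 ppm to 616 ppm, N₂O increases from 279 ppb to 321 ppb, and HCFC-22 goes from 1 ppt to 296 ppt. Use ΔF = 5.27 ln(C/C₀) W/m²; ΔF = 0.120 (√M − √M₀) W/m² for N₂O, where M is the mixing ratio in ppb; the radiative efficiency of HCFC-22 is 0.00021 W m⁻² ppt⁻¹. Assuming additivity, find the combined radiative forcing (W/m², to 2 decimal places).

ΔF = 4.42 W/m²

CO₂: 5.27 × ln(616/277) = 5.27 × ln(2.22383) = 5.27 × 0.79923 = 4.2119 W/m².
N₂O: 0.120 × (√321 − √279) = 0.120 × (17.9165 − 16.7033) = 0.120 × 1.2132 = 0.1456 W/m².
HCFC-22: ΔF = 0.00021 × (296 − 1) = 0.00021 × 295 = 0.0620 W/m².
Total ΔF = 4.2119 + 0.1456 + 0.0620 = 4.4195 W/m².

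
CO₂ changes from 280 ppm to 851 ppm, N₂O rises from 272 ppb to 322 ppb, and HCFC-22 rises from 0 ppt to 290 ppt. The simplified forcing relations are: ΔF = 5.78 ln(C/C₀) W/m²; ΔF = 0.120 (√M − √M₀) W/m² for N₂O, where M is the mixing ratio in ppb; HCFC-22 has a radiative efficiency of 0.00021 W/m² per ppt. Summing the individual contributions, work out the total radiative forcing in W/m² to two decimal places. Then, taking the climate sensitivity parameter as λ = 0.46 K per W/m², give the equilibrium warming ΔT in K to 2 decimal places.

CO₂: 5.78 × ln(851/280) = 5.78 × ln(3.03929) = 5.78 × 1.11162 = 6.4252 W/m².
N₂O: 0.120 × (√322 − √272) = 0.120 × (17.9444 − 16.4924) = 0.120 × 1.4520 = 0.1742 W/m².
HCFC-22: ΔF = 0.00021 × (290 − 0) = 0.00021 × 290 = 0.0609 W/m².
Total ΔF = 6.4252 + 0.1742 + 0.0609 = 6.6603 W/m².
ΔT = λ ΔF = 0.46 × 6.66 = 3.0636 K.

ΔF = 6.66 W/m²; ΔT = 3.06 K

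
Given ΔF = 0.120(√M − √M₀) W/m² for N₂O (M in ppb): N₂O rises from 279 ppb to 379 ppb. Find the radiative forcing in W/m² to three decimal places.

N₂O: 0.120 × (√379 − √279) = 0.120 × (19.4679 − 16.7033) = 0.120 × 2.7646 = 0.3318 W/m².

ΔF = 0.332 W/m²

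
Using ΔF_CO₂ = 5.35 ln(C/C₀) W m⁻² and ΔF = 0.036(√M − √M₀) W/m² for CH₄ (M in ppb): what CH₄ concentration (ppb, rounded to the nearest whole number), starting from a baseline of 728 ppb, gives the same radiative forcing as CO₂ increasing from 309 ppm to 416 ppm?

CO₂ forcing: 5.35 × ln(416/309) = 5.35 × 0.297344 = 1.59079 W/m².
Set 0.036(√M − √728) = 1.59079: √M = 1.59079/0.036 + √728 = 44.1886 + 26.9815 = 71.1701.
M = (71.1701)² = 5065.18 ppb.

M ≈ 5065 ppb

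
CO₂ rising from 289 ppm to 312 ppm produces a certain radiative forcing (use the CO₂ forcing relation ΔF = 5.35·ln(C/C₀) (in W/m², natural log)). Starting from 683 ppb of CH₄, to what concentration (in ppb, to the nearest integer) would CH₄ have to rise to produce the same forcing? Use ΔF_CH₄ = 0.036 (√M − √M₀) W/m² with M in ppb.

CO₂ forcing: 5.35 × ln(312/289) = 5.35 × 0.076576 = 0.40968 W/m².
Set 0.036(√M − √683) = 0.40968: √M = 0.40968/0.036 + √683 = 11.3800 + 26.1343 = 37.5143.
M = (37.5143)² = 1407.32 ppb.

M ≈ 1407 ppb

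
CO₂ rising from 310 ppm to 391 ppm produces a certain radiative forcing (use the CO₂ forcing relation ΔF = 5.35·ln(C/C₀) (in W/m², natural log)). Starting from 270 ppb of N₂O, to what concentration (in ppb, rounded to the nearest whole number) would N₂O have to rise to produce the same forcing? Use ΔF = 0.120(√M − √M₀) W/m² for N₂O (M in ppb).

CO₂ forcing: 5.35 × ln(391/310) = 5.35 × 0.232135 = 1.24192 W/m².
Set 0.120(√M − √270) = 1.24192: √M = 1.24192/0.120 + √270 = 10.3493 + 16.4317 = 26.7810.
M = (26.7810)² = 717.22 ppb.

M ≈ 717 ppb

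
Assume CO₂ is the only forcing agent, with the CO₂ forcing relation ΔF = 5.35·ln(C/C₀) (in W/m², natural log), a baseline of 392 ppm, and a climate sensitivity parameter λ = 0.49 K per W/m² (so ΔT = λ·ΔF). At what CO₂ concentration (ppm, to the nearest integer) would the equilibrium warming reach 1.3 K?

Required forcing: ΔF = ΔT/λ = 1.3/0.49 = 2.6531 W/m².
Then ln(C/392) = ΔF/5.35 = 2.6531/5.35 = 0.49591.
So C = 392 × e^0.49591 = 392 × 1.64199 = 643.66 ppm.

C ≈ 644 ppm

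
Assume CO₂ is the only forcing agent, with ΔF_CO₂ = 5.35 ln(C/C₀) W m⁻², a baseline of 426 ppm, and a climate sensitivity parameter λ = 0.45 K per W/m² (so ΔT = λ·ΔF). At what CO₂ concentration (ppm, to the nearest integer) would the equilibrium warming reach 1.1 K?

C ≈ 673 ppm

Required forcing: ΔF = ΔT/λ = 1.1/0.45 = 2.4444 W/m².
Then ln(C/426) = ΔF/5.35 = 2.4444/5.35 = 0.45690.
So C = 426 × e^0.45690 = 426 × 1.57917 = 672.73 ppm.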